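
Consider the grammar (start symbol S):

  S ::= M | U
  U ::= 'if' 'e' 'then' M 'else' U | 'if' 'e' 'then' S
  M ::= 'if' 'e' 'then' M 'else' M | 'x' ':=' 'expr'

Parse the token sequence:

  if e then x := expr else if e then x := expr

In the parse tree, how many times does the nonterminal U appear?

[S [U if e then [M x := expr] else [U if e then [S [M x := expr]]]]]

2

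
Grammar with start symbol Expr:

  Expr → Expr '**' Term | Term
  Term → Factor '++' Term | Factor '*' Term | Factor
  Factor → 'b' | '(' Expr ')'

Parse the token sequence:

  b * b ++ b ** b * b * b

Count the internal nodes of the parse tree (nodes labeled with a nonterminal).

[Expr [Expr [Term [Factor b] * [Term [Factor b] ++ [Term [Factor b]]]]] ** [Term [Factor b] * [Term [Factor b] * [Term [Factor b]]]]]

14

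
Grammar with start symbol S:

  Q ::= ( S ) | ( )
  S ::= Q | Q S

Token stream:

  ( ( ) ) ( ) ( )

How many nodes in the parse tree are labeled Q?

[S [Q ( [S [Q ( )]] )] [S [Q ( )] [S [Q ( )]]]]

4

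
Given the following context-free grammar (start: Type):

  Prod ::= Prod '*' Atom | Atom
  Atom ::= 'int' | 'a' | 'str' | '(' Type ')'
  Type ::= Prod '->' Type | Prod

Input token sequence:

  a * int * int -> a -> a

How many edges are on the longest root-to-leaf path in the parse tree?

5

[Type [Prod [Prod [Prod [Atom a]] * [Atom int]] * [Atom int]] -> [Type [Prod [Atom a]] -> [Type [Prod [Atom a]]]]]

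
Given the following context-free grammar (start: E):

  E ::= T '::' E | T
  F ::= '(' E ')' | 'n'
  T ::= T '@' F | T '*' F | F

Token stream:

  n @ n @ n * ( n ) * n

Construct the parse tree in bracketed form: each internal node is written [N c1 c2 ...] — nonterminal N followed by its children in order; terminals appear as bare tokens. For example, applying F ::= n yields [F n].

[E [T [T [T [T [T [F n]] @ [F n]] @ [F n]] * [F ( [E [T [F n]]] )]] * [F n]]]

E
T
T * F
T * F * F
T @ F * F * F
T @ F @ F * F * F
F @ F @ F * F * F
n @ F @ F * F * F
n @ n @ F * F * F
n @ n @ n * F * F
n @ n @ n * ( E ) * F
n @ n @ n * ( T ) * F
n @ n @ n * ( F ) * F
n @ n @ n * ( n ) * F
n @ n @ n * ( n ) * n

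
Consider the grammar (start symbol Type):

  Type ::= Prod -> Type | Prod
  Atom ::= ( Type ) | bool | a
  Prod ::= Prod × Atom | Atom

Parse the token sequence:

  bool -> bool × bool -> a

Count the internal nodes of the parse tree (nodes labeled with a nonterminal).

11

[Type [Prod [Atom bool]] -> [Type [Prod [Prod [Atom bool]] × [Atom bool]] -> [Type [Prod [Atom a]]]]]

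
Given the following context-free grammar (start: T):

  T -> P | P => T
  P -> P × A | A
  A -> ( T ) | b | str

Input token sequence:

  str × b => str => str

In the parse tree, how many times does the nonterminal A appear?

4

[T [P [P [A str]] × [A b]] => [T [P [A str]] => [T [P [A str]]]]]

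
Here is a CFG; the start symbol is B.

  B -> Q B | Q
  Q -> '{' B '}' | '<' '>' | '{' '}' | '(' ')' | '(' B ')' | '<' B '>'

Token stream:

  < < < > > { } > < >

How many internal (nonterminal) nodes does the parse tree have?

[B [Q < [B [Q < [B [Q < >]] >] [B [Q { }]]] >] [B [Q < >]]]

10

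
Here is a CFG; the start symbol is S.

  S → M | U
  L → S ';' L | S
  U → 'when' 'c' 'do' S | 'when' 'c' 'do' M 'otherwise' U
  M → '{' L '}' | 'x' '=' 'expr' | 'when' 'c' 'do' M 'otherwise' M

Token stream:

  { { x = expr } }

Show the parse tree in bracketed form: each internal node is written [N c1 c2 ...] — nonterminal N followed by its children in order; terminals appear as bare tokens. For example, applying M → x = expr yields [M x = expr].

S
M
{ L }
{ S }
{ M }
{ { L } }
{ { S } }
{ { M } }
{ { x = expr } }

[S [M { [L [S [M { [L [S [M x = expr]]] }]]] }]]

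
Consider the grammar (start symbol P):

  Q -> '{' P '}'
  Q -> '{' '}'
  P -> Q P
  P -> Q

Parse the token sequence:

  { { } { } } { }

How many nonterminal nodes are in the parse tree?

8

[P [Q { [P [Q { }] [P [Q { }]]] }] [P [Q { }]]]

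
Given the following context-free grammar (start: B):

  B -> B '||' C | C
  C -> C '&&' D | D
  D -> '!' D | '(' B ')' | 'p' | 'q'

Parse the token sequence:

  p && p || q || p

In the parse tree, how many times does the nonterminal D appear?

4

[B [B [B [C [C [D p]] && [D p]]] || [C [D q]]] || [C [D p]]]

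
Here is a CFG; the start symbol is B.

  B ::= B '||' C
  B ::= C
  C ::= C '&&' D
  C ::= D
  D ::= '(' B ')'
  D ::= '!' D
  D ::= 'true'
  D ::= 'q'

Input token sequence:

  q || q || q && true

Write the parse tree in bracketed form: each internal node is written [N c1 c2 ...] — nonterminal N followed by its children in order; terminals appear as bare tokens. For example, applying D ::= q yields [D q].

[B [B [B [C [D q]]] || [C [D q]]] || [C [C [D q]] && [D true]]]

B
B || C
B || C || C
C || C || C
D || C || C
q || C || C
q || D || C
q || q || C
q || q || C && D
q || q || D && D
q || q || q && D
q || q || q && true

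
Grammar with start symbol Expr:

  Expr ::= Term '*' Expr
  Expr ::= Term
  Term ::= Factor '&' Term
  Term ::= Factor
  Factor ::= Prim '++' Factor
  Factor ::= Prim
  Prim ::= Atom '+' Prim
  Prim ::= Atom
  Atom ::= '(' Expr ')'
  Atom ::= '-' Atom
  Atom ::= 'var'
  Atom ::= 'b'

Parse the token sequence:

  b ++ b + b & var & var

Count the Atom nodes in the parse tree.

5

[Expr [Term [Factor [Prim [Atom b]] ++ [Factor [Prim [Atom b] + [Prim [Atom b]]]]] & [Term [Factor [Prim [Atom var]]] & [Term [Factor [Prim [Atom var]]]]]]]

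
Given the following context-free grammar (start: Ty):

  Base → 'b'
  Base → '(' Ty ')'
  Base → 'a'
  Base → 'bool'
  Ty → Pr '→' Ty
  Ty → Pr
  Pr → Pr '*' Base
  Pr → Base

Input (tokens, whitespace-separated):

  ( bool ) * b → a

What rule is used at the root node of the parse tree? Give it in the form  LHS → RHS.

[Ty [Pr [Pr [Base ( [Ty [Pr [Base bool]]] )]] * [Base b]] → [Ty [Pr [Base a]]]]

Ty → Pr '→' Ty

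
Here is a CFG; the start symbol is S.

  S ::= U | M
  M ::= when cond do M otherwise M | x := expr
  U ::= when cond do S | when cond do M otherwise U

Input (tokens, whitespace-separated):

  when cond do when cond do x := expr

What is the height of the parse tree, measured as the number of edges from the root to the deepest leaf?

6

[S [U when cond do [S [U when cond do [S [M x := expr]]]]]]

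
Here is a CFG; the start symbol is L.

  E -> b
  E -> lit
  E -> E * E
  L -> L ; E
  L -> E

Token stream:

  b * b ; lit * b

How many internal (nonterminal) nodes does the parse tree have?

[L [L [E [E b] * [E b]]] ; [E [E lit] * [E b]]]

8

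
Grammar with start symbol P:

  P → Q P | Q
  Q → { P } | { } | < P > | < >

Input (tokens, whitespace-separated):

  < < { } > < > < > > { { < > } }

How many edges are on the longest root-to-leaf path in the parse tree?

7

[P [Q < [P [Q < [P [Q { }]] >] [P [Q < >] [P [Q < >]]]] >] [P [Q { [P [Q { [P [Q < >]] }]] }]]]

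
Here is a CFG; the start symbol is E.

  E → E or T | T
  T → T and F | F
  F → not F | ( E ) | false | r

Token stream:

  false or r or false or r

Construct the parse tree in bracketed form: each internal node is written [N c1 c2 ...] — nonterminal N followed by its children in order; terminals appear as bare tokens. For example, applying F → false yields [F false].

E
E or T
E or T or T
E or T or T or T
T or T or T or T
F or T or T or T
false or T or T or T
false or F or T or T
false or r or T or T
false or r or F or T
false or r or false or T
false or r or false or F
false or r or false or r

[E [E [E [E [T [F false]]] or [T [F r]]] or [T [F false]]] or [T [F r]]]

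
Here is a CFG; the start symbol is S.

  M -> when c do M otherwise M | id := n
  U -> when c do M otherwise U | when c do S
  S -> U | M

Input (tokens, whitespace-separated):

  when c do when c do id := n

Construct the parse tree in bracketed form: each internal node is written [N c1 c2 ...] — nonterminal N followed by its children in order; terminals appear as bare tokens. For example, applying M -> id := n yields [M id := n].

[S [U when c do [S [U when c do [S [M id := n]]]]]]

S
U
when c do S
when c do U
when c do when c do S
when c do when c do M
when c do when c do id := n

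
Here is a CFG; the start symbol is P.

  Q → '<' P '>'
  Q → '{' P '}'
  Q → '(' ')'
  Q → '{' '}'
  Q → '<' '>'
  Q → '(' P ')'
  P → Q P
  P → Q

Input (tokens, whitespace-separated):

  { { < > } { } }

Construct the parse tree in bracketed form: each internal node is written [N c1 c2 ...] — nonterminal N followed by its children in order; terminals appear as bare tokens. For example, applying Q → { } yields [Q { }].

[P [Q { [P [Q { [P [Q < >]] }] [P [Q { }]]] }]]

P
Q
{ P }
{ Q P }
{ { P } P }
{ { Q } P }
{ { < > } P }
{ { < > } Q }
{ { < > } { } }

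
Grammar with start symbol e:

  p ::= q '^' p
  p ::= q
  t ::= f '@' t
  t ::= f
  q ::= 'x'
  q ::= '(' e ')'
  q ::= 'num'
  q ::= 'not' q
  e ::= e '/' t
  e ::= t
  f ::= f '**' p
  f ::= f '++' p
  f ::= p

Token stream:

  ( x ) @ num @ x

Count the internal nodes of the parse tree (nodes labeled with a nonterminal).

18

[e [t [f [p [q ( [e [t [f [p [q x]]]]] )]]] @ [t [f [p [q num]]] @ [t [f [p [q x]]]]]]]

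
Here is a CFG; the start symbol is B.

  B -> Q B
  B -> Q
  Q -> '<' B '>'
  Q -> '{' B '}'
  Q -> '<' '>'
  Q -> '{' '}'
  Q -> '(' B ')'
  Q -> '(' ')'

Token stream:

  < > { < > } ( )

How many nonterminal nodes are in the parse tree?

8

[B [Q < >] [B [Q { [B [Q < >]] }] [B [Q ( )]]]]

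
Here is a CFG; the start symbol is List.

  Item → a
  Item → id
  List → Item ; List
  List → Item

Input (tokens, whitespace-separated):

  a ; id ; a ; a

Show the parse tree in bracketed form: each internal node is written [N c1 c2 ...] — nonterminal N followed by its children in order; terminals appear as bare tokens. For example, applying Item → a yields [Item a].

List
Item ; List
a ; List
a ; Item ; List
a ; id ; List
a ; id ; Item ; List
a ; id ; a ; List
a ; id ; a ; Item
a ; id ; a ; a

[List [Item a] ; [List [Item id] ; [List [Item a] ; [List [Item a]]]]]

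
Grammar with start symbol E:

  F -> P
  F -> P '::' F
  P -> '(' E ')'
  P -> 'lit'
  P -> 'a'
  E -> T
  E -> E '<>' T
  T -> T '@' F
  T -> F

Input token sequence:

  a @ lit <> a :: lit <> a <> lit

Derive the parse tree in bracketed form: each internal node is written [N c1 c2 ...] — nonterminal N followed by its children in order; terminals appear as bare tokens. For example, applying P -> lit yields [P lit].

[E [E [E [E [T [T [F [P a]]] @ [F [P lit]]]] <> [T [F [P a] :: [F [P lit]]]]] <> [T [F [P a]]]] <> [T [F [P lit]]]]

E
E <> T
E <> T <> T
E <> T <> T <> T
T <> T <> T <> T
T @ F <> T <> T <> T
F @ F <> T <> T <> T
P @ F <> T <> T <> T
a @ F <> T <> T <> T
a @ P <> T <> T <> T
a @ lit <> T <> T <> T
a @ lit <> F <> T <> T
a @ lit <> P :: F <> T <> T
a @ lit <> a :: F <> T <> T
a @ lit <> a :: P <> T <> T
a @ lit <> a :: lit <> T <> T
a @ lit <> a :: lit <> F <> T
a @ lit <> a :: lit <> P <> T
a @ lit <> a :: lit <> a <> T
a @ lit <> a :: lit <> a <> F
a @ lit <> a :: lit <> a <> P
a @ lit <> a :: lit <> a <> lit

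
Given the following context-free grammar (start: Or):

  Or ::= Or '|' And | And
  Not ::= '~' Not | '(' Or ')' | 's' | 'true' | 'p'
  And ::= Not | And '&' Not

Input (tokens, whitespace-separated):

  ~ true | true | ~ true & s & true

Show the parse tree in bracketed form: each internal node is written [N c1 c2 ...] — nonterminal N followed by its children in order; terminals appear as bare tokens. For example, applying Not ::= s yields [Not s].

[Or [Or [Or [And [Not ~ [Not true]]]] | [And [Not true]]] | [And [And [And [Not ~ [Not true]]] & [Not s]] & [Not true]]]

Or
Or | And
Or | And | And
And | And | And
Not | And | And
~ Not | And | And
~ true | And | And
~ true | Not | And
~ true | true | And
~ true | true | And & Not
~ true | true | And & Not & Not
~ true | true | Not & Not & Not
~ true | true | ~ Not & Not & Not
~ true | true | ~ true & Not & Not
~ true | true | ~ true & s & Not
~ true | true | ~ true & s & true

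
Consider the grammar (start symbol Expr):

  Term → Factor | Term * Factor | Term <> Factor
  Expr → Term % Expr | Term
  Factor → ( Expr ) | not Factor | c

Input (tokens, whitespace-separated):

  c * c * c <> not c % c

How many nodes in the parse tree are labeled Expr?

[Expr [Term [Term [Term [Term [Factor c]] * [Factor c]] * [Factor c]] <> [Factor not [Factor c]]] % [Expr [Term [Factor c]]]]

2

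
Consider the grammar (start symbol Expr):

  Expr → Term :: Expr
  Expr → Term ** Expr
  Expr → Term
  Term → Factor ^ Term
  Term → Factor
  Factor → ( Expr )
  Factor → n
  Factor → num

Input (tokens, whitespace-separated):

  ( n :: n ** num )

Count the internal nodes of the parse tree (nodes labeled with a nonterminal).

[Expr [Term [Factor ( [Expr [Term [Factor n]] :: [Expr [Term [Factor n]] ** [Expr [Term [Factor num]]]]] )]]]

12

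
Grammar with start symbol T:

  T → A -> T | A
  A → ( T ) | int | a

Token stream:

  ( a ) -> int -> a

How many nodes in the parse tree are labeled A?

4

[T [A ( [T [A a]] )] -> [T [A int] -> [T [A a]]]]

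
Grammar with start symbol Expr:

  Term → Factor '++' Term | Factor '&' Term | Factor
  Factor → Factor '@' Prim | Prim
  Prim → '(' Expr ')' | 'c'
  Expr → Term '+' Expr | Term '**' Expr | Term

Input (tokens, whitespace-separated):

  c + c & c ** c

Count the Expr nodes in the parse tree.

3

[Expr [Term [Factor [Prim c]]] + [Expr [Term [Factor [Prim c]] & [Term [Factor [Prim c]]]] ** [Expr [Term [Factor [Prim c]]]]]]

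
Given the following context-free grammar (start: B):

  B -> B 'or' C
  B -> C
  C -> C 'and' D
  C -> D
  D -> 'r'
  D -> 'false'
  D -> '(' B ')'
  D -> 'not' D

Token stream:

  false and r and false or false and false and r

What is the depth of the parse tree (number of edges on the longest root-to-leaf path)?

6

[B [B [C [C [C [D false]] and [D r]] and [D false]]] or [C [C [C [D false]] and [D false]] and [D r]]]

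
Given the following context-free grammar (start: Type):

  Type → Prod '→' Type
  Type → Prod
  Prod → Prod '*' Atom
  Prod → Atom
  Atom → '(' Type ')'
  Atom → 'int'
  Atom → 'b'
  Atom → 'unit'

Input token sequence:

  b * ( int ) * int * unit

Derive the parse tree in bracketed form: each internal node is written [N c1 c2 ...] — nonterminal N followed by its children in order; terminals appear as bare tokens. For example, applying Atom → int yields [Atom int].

[Type [Prod [Prod [Prod [Prod [Atom b]] * [Atom ( [Type [Prod [Atom int]]] )]] * [Atom int]] * [Atom unit]]]

Type
Prod
Prod * Atom
Prod * Atom * Atom
Prod * Atom * Atom * Atom
Atom * Atom * Atom * Atom
b * Atom * Atom * Atom
b * ( Type ) * Atom * Atom
b * ( Prod ) * Atom * Atom
b * ( Atom ) * Atom * Atom
b * ( int ) * Atom * Atom
b * ( int ) * int * Atom
b * ( int ) * int * unit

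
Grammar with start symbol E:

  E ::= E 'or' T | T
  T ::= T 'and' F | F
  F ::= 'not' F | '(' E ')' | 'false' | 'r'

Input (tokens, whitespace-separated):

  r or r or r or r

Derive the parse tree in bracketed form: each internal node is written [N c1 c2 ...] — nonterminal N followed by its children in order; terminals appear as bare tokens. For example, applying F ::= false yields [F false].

[E [E [E [E [T [F r]]] or [T [F r]]] or [T [F r]]] or [T [F r]]]

E
E or T
E or T or T
E or T or T or T
T or T or T or T
F or T or T or T
r or T or T or T
r or F or T or T
r or r or T or T
r or r or F or T
r or r or r or T
r or r or r or F
r or r or r or r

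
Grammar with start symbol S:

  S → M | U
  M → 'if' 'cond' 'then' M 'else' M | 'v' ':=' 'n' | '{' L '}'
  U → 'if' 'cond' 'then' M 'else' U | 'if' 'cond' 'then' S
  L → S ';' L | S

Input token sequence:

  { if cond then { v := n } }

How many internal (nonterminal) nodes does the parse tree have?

10

[S [M { [L [S [U if cond then [S [M { [L [S [M v := n]]] }]]]]] }]]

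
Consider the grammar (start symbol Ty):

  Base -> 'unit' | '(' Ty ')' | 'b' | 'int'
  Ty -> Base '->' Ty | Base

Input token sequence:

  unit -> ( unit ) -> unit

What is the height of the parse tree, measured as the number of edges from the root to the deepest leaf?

5

[Ty [Base unit] -> [Ty [Base ( [Ty [Base unit]] )] -> [Ty [Base unit]]]]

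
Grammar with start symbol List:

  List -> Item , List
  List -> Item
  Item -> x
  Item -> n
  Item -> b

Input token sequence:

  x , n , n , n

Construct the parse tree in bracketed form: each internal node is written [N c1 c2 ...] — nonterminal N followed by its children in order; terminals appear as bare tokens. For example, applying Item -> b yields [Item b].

[List [Item x] , [List [Item n] , [List [Item n] , [List [Item n]]]]]

List
Item , List
x , List
x , Item , List
x , n , List
x , n , Item , List
x , n , n , List
x , n , n , Item
x , n , n , n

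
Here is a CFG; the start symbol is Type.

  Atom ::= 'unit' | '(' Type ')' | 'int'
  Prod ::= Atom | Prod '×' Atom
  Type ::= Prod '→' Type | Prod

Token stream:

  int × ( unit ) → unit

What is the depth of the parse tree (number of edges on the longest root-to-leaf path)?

[Type [Prod [Prod [Atom int]] × [Atom ( [Type [Prod [Atom unit]]] )]] → [Type [Prod [Atom unit]]]]

6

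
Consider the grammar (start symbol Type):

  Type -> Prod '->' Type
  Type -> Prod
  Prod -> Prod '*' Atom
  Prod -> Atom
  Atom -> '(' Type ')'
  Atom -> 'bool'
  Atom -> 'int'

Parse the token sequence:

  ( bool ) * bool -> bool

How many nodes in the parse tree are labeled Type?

[Type [Prod [Prod [Atom ( [Type [Prod [Atom bool]]] )]] * [Atom bool]] -> [Type [Prod [Atom bool]]]]

3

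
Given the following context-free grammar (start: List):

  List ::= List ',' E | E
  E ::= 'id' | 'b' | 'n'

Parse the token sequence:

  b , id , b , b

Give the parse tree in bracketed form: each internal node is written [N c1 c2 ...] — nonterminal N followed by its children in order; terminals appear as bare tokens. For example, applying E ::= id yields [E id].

List
List , E
List , E , E
List , E , E , E
E , E , E , E
b , E , E , E
b , id , E , E
b , id , b , E
b , id , b , b

[List [List [List [List [E b]] , [E id]] , [E b]] , [E b]]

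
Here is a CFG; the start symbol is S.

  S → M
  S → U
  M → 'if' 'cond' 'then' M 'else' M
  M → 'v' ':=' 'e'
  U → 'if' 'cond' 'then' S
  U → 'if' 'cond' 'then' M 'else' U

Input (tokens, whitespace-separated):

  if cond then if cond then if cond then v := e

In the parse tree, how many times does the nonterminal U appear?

3

[S [U if cond then [S [U if cond then [S [U if cond then [S [M v := e]]]]]]]]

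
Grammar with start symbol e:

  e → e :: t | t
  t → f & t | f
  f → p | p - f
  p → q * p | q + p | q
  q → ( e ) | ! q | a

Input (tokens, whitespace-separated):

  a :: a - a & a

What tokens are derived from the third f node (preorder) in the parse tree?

[e [e [t [f [p [q a]]]]] :: [t [f [p [q a]] - [f [p [q a]]]] & [t [f [p [q a]]]]]]

a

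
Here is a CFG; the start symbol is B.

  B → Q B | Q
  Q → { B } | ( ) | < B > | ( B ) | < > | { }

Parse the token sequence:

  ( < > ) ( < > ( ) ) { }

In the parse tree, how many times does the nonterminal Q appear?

6

[B [Q ( [B [Q < >]] )] [B [Q ( [B [Q < >] [B [Q ( )]]] )] [B [Q { }]]]]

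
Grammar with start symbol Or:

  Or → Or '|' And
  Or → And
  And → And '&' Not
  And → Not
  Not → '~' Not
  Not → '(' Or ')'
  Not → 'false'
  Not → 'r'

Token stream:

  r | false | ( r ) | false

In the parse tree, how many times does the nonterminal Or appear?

5

[Or [Or [Or [Or [And [Not r]]] | [And [Not false]]] | [And [Not ( [Or [And [Not r]]] )]]] | [And [Not false]]]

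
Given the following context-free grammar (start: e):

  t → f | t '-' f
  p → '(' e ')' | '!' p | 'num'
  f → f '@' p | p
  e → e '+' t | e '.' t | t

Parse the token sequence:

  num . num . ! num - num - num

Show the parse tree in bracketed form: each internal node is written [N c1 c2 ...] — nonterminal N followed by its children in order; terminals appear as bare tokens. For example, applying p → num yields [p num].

e
e . t
e . t . t
t . t . t
f . t . t
p . t . t
num . t . t
num . f . t
num . p . t
num . num . t
num . num . t - f
num . num . t - f - f
num . num . f - f - f
num . num . p - f - f
num . num . ! p - f - f
num . num . ! num - f - f
num . num . ! num - p - f
num . num . ! num - num - f
num . num . ! num - num - p
num . num . ! num - num - num

[e [e [e [t [f [p num]]]] . [t [f [p num]]]] . [t [t [t [f [p ! [p num]]]] - [f [p num]]] - [f [p num]]]]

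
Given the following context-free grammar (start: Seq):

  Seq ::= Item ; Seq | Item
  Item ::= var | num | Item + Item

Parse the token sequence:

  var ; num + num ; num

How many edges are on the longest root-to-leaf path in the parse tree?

4

[Seq [Item var] ; [Seq [Item [Item num] + [Item num]] ; [Seq [Item num]]]]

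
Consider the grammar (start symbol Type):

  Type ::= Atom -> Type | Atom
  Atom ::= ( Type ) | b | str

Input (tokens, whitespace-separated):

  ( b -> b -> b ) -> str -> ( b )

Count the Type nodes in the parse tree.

7

[Type [Atom ( [Type [Atom b] -> [Type [Atom b] -> [Type [Atom b]]]] )] -> [Type [Atom str] -> [Type [Atom ( [Type [Atom b]] )]]]]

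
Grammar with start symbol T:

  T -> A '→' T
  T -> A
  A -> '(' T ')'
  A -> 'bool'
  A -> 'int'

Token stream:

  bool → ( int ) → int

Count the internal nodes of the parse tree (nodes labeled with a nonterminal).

8

[T [A bool] → [T [A ( [T [A int]] )] → [T [A int]]]]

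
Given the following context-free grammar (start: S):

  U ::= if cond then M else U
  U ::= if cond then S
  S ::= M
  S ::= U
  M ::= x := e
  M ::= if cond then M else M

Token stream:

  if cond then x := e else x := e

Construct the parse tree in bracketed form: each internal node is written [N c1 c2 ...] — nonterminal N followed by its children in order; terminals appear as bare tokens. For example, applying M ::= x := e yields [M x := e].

[S [M if cond then [M x := e] else [M x := e]]]

S
M
if cond then M else M
if cond then x := e else M
if cond then x := e else x := e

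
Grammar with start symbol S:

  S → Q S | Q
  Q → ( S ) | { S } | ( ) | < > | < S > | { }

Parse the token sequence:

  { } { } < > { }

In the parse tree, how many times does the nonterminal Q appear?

4

[S [Q { }] [S [Q { }] [S [Q < >] [S [Q { }]]]]]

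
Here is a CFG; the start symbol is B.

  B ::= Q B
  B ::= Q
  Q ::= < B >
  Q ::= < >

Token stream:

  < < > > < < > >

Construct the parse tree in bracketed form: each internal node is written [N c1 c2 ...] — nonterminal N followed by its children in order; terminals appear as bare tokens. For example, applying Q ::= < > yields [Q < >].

B
Q B
< B > B
< Q > B
< < > > B
< < > > Q
< < > > < B >
< < > > < Q >
< < > > < < > >

[B [Q < [B [Q < >]] >] [B [Q < [B [Q < >]] >]]]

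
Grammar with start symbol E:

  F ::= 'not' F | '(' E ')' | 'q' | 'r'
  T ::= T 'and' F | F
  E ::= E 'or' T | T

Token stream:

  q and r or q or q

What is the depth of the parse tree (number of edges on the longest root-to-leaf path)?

[E [E [E [T [T [F q]] and [F r]]] or [T [F q]]] or [T [F q]]]

6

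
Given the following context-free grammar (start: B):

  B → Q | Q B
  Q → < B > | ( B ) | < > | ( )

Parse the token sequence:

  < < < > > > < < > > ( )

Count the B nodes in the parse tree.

6

[B [Q < [B [Q < [B [Q < >]] >]] >] [B [Q < [B [Q < >]] >] [B [Q ( )]]]]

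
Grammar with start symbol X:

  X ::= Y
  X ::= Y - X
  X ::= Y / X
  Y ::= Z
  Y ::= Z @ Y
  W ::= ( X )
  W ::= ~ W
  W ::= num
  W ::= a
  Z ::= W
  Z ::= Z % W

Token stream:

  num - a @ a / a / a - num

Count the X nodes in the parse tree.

5

[X [Y [Z [W num]]] - [X [Y [Z [W a]] @ [Y [Z [W a]]]] / [X [Y [Z [W a]]] / [X [Y [Z [W a]]] - [X [Y [Z [W num]]]]]]]]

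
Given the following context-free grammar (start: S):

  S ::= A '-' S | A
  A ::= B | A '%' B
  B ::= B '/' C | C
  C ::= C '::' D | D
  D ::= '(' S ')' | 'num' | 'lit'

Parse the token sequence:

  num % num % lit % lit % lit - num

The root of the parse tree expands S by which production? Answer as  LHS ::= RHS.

S ::= A '-' S

[S [A [A [A [A [A [B [C [D num]]]] % [B [C [D num]]]] % [B [C [D lit]]]] % [B [C [D lit]]]] % [B [C [D lit]]]] - [S [A [B [C [D num]]]]]]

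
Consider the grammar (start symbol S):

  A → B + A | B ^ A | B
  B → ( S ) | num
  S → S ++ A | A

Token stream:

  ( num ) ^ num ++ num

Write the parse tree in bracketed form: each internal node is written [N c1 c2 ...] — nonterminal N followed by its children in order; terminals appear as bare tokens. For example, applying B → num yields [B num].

[S [S [A [B ( [S [A [B num]]] )] ^ [A [B num]]]] ++ [A [B num]]]

S
S ++ A
A ++ A
B ^ A ++ A
( S ) ^ A ++ A
( A ) ^ A ++ A
( B ) ^ A ++ A
( num ) ^ A ++ A
( num ) ^ B ++ A
( num ) ^ num ++ A
( num ) ^ num ++ B
( num ) ^ num ++ num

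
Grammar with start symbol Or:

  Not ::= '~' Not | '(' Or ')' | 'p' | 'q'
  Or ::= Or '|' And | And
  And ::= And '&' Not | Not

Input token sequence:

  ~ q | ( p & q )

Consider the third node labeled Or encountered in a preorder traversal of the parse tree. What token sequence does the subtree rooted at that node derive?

p & q

[Or [Or [And [Not ~ [Not q]]]] | [And [Not ( [Or [And [And [Not p]] & [Not q]]] )]]]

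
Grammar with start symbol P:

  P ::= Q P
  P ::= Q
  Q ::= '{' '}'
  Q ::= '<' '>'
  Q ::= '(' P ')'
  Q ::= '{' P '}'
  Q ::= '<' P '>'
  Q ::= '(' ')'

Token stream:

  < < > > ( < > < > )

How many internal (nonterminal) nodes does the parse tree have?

[P [Q < [P [Q < >]] >] [P [Q ( [P [Q < >] [P [Q < >]]] )]]]

10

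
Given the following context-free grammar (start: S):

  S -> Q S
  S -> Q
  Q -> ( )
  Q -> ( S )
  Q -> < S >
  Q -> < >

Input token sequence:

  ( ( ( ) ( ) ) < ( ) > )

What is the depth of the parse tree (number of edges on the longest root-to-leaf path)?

7

[S [Q ( [S [Q ( [S [Q ( )] [S [Q ( )]]] )] [S [Q < [S [Q ( )]] >]]] )]]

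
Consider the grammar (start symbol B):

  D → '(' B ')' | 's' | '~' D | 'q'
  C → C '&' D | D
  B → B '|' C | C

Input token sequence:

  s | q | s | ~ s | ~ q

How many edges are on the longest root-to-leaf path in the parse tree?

[B [B [B [B [B [C [D s]]] | [C [D q]]] | [C [D s]]] | [C [D ~ [D s]]]] | [C [D ~ [D q]]]]

7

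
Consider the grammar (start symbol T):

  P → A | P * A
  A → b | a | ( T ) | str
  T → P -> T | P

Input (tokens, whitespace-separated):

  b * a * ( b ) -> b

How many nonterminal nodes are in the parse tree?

[T [P [P [P [A b]] * [A a]] * [A ( [T [P [A b]]] )]] -> [T [P [A b]]]]

13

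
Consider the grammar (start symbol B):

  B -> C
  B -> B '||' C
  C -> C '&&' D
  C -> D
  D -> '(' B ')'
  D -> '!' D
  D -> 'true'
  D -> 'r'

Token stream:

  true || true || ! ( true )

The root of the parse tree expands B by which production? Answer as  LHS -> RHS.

B -> B '||' C

[B [B [B [C [D true]]] || [C [D true]]] || [C [D ! [D ( [B [C [D true]]] )]]]]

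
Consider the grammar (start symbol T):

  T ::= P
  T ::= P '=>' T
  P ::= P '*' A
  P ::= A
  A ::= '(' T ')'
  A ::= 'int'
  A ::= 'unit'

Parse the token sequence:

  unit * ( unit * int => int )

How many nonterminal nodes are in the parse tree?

13

[T [P [P [A unit]] * [A ( [T [P [P [A unit]] * [A int]] => [T [P [A int]]]] )]]]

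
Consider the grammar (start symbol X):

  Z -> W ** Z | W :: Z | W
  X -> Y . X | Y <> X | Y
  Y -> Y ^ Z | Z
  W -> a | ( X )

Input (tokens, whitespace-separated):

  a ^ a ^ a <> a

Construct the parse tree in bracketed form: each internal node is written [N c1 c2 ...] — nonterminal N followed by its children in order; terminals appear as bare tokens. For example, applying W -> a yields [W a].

[X [Y [Y [Y [Z [W a]]] ^ [Z [W a]]] ^ [Z [W a]]] <> [X [Y [Z [W a]]]]]

X
Y <> X
Y ^ Z <> X
Y ^ Z ^ Z <> X
Z ^ Z ^ Z <> X
W ^ Z ^ Z <> X
a ^ Z ^ Z <> X
a ^ W ^ Z <> X
a ^ a ^ Z <> X
a ^ a ^ W <> X
a ^ a ^ a <> X
a ^ a ^ a <> Y
a ^ a ^ a <> Z
a ^ a ^ a <> W
a ^ a ^ a <> a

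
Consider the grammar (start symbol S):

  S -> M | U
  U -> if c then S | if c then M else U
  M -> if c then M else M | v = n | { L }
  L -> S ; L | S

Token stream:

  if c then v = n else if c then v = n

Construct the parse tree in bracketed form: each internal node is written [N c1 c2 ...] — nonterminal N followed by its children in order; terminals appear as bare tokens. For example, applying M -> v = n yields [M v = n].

[S [U if c then [M v = n] else [U if c then [S [M v = n]]]]]

S
U
if c then M else U
if c then v = n else U
if c then v = n else if c then S
if c then v = n else if c then M
if c then v = n else if c then v = n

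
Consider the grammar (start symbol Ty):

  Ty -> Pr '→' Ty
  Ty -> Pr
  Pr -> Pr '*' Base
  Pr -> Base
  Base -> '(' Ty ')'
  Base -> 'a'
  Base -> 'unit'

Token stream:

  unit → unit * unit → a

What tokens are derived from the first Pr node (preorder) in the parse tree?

[Ty [Pr [Base unit]] → [Ty [Pr [Pr [Base unit]] * [Base unit]] → [Ty [Pr [Base a]]]]]

unit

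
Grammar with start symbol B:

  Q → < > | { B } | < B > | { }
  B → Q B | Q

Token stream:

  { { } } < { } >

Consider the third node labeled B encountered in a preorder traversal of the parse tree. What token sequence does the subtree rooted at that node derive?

[B [Q { [B [Q { }]] }] [B [Q < [B [Q { }]] >]]]

< { } >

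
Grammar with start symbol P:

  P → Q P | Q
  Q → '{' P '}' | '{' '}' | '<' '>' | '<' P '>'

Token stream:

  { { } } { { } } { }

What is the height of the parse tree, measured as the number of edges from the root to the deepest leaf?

5

[P [Q { [P [Q { }]] }] [P [Q { [P [Q { }]] }] [P [Q { }]]]]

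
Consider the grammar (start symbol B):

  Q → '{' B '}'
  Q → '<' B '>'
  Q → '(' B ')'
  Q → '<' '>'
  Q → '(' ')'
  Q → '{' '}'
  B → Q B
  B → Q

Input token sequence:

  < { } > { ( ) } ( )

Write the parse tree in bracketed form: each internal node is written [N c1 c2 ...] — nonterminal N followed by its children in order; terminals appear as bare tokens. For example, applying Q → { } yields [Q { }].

[B [Q < [B [Q { }]] >] [B [Q { [B [Q ( )]] }] [B [Q ( )]]]]

B
Q B
< B > B
< Q > B
< { } > B
< { } > Q B
< { } > { B } B
< { } > { Q } B
< { } > { ( ) } B
< { } > { ( ) } Q
< { } > { ( ) } ( )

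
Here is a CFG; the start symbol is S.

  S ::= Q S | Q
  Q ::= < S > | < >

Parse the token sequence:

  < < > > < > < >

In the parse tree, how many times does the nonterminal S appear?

4

[S [Q < [S [Q < >]] >] [S [Q < >] [S [Q < >]]]]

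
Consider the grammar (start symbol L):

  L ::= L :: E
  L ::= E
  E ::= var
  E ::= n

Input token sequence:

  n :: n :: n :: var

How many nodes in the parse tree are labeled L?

[L [L [L [L [E n]] :: [E n]] :: [E n]] :: [E var]]

4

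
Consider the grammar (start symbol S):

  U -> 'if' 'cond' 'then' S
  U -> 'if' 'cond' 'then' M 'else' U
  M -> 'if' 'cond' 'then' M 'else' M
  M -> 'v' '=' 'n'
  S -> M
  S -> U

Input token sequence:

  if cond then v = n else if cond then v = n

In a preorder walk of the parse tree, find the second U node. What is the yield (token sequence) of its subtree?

if cond then v = n

[S [U if cond then [M v = n] else [U if cond then [S [M v = n]]]]]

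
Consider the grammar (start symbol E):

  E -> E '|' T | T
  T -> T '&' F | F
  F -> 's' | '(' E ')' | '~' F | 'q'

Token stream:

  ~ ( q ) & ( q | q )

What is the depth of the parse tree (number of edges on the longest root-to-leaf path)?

8

[E [T [T [F ~ [F ( [E [T [F q]]] )]]] & [F ( [E [E [T [F q]]] | [T [F q]]] )]]]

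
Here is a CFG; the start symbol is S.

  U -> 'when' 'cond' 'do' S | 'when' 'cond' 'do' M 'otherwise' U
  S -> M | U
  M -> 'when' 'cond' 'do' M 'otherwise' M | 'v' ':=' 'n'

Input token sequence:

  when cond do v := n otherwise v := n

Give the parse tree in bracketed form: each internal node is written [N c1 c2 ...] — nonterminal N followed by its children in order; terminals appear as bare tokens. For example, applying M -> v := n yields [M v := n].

[S [M when cond do [M v := n] otherwise [M v := n]]]

S
M
when cond do M otherwise M
when cond do v := n otherwise M
when cond do v := n otherwise v := n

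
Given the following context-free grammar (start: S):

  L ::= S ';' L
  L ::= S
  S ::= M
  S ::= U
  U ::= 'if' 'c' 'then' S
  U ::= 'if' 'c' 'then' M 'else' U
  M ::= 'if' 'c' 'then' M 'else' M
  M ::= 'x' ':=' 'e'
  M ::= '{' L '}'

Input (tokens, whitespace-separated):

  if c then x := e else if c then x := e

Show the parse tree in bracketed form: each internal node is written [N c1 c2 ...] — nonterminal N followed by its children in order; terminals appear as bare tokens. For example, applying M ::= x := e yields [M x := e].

S
U
if c then M else U
if c then x := e else U
if c then x := e else if c then S
if c then x := e else if c then M
if c then x := e else if c then x := e

[S [U if c then [M x := e] else [U if c then [S [M x := e]]]]]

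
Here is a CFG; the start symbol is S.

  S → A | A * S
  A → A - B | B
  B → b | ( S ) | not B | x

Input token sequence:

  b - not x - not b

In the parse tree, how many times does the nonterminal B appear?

[S [A [A [A [B b]] - [B not [B x]]] - [B not [B b]]]]

5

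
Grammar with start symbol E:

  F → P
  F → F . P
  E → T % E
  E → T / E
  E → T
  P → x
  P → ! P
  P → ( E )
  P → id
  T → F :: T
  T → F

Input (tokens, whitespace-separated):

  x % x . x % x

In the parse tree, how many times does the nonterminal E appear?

[E [T [F [P x]]] % [E [T [F [F [P x]] . [P x]]] % [E [T [F [P x]]]]]]

3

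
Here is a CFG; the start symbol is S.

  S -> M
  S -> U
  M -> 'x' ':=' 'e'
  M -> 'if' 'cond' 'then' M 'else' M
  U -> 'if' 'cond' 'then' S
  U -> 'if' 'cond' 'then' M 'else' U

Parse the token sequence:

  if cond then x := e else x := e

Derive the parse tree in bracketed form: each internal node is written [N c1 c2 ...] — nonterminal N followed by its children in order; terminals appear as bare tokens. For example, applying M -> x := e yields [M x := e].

[S [M if cond then [M x := e] else [M x := e]]]

S
M
if cond then M else M
if cond then x := e else M
if cond then x := e else x := e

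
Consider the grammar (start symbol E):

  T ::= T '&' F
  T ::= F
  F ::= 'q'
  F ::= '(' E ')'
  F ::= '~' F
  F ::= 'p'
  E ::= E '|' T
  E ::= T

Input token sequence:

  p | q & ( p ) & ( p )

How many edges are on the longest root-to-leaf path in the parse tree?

7

[E [E [T [F p]]] | [T [T [T [F q]] & [F ( [E [T [F p]]] )]] & [F ( [E [T [F p]]] )]]]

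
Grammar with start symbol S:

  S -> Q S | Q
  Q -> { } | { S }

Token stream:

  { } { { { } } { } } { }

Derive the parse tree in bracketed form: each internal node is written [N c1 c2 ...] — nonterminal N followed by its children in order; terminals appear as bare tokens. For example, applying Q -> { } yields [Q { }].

S
Q S
{ } S
{ } Q S
{ } { S } S
{ } { Q S } S
{ } { { S } S } S
{ } { { Q } S } S
{ } { { { } } S } S
{ } { { { } } Q } S
{ } { { { } } { } } S
{ } { { { } } { } } Q
{ } { { { } } { } } { }

[S [Q { }] [S [Q { [S [Q { [S [Q { }]] }] [S [Q { }]]] }] [S [Q { }]]]]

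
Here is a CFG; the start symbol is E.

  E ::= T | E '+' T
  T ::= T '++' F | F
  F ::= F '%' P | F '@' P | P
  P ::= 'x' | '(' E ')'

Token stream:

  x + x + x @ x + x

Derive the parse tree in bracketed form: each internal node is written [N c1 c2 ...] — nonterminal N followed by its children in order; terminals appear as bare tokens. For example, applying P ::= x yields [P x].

E
E + T
E + T + T
E + T + T + T
T + T + T + T
F + T + T + T
P + T + T + T
x + T + T + T
x + F + T + T
x + P + T + T
x + x + T + T
x + x + F + T
x + x + F @ P + T
x + x + P @ P + T
x + x + x @ P + T
x + x + x @ x + T
x + x + x @ x + F
x + x + x @ x + P
x + x + x @ x + x

[E [E [E [E [T [F [P x]]]] + [T [F [P x]]]] + [T [F [F [P x]] @ [P x]]]] + [T [F [P x]]]]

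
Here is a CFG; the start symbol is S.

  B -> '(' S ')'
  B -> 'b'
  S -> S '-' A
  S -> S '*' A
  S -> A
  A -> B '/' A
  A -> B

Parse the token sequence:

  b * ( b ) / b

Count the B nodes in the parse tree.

4

[S [S [A [B b]]] * [A [B ( [S [A [B b]]] )] / [A [B b]]]]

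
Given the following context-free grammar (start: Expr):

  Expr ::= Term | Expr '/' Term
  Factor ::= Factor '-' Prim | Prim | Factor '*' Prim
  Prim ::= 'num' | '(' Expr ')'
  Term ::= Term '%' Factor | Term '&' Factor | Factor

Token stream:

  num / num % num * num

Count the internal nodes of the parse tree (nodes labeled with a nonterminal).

13

[Expr [Expr [Term [Factor [Prim num]]]] / [Term [Term [Factor [Prim num]]] % [Factor [Factor [Prim num]] * [Prim num]]]]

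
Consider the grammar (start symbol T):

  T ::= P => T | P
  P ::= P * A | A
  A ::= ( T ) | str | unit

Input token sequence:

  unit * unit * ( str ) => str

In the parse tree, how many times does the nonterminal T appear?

3

[T [P [P [P [A unit]] * [A unit]] * [A ( [T [P [A str]]] )]] => [T [P [A str]]]]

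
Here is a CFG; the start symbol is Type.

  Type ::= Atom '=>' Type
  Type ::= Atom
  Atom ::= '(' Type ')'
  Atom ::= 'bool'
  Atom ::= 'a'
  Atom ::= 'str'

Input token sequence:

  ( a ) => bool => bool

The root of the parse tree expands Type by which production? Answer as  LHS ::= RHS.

[Type [Atom ( [Type [Atom a]] )] => [Type [Atom bool] => [Type [Atom bool]]]]

Type ::= Atom '=>' Type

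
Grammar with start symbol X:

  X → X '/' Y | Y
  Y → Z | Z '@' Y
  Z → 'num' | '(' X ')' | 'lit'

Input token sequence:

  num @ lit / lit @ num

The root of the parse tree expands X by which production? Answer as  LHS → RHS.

[X [X [Y [Z num] @ [Y [Z lit]]]] / [Y [Z lit] @ [Y [Z num]]]]

X → X '/' Y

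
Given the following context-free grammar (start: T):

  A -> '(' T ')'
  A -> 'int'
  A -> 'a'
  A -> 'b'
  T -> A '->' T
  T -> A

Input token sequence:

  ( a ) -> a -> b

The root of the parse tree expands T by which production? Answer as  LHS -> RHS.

[T [A ( [T [A a]] )] -> [T [A a] -> [T [A b]]]]

T -> A '->' T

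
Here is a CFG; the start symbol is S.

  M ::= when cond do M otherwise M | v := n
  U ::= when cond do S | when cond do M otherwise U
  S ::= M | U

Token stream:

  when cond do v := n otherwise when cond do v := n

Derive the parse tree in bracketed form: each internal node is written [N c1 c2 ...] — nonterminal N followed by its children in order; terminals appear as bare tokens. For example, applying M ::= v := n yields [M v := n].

S
U
when cond do M otherwise U
when cond do v := n otherwise U
when cond do v := n otherwise when cond do S
when cond do v := n otherwise when cond do M
when cond do v := n otherwise when cond do v := n

[S [U when cond do [M v := n] otherwise [U when cond do [S [M v := n]]]]]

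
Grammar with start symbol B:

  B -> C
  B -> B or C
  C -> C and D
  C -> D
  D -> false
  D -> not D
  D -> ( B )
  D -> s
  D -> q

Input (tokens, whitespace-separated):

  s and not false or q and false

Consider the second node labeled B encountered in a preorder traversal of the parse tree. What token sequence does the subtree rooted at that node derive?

s and not false

[B [B [C [C [D s]] and [D not [D false]]]] or [C [C [D q]] and [D false]]]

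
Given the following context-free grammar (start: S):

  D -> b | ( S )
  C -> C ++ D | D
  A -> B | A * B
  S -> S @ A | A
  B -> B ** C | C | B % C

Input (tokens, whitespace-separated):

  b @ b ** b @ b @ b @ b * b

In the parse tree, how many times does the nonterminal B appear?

[S [S [S [S [S [A [B [C [D b]]]]] @ [A [B [B [C [D b]]] ** [C [D b]]]]] @ [A [B [C [D b]]]]] @ [A [B [C [D b]]]]] @ [A [A [B [C [D b]]]] * [B [C [D b]]]]]

7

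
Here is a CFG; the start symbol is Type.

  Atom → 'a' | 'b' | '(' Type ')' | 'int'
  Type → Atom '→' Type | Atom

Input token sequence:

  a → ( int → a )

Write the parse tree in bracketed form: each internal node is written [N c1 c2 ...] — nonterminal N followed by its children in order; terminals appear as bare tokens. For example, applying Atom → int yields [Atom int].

[Type [Atom a] → [Type [Atom ( [Type [Atom int] → [Type [Atom a]]] )]]]

Type
Atom → Type
a → Type
a → Atom
a → ( Type )
a → ( Atom → Type )
a → ( int → Type )
a → ( int → Atom )
a → ( int → a )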